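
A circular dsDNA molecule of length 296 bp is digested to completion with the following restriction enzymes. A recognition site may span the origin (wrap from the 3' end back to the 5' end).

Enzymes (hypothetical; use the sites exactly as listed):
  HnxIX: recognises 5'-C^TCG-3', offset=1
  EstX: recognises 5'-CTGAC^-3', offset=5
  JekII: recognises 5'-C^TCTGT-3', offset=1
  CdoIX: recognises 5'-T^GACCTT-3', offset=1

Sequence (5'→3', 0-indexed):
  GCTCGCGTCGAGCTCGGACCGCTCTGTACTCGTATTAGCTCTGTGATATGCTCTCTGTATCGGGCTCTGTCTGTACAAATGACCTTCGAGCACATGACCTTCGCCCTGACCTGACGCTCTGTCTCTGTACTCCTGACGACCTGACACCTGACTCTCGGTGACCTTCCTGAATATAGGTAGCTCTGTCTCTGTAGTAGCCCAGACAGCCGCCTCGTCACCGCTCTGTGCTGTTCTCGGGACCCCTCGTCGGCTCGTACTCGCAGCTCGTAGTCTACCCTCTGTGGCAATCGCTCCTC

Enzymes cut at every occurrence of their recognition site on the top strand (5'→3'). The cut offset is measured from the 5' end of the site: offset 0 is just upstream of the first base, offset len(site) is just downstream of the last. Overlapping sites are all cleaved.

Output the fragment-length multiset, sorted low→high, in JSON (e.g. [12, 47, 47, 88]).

[2,2,4,5,5,6,6,6,7,7,7,8,8,9,10,10,10,11,12,12,13,14,14,15,15,15,17,22,24]

Scan for sites:
  HnxIX CTCG/1: at [1, 12, 28, 153, 210, 232, 242, 250, 256, 263, 293] ⇒ [2, 13, 29, 154, 211, 233, 243, 251, 257, 264, 294]
  EstX CTGAC/5: at [105, 110, 132, 140, 147] ⇒ [110, 115, 137, 145, 152]
  JekII CTCTGT/1: at [21, 38, 52, 64, 116, 122, 180, 186, 220, 276] ⇒ [22, 39, 53, 65, 117, 123, 181, 187, 221, 277]
  CdoIX TGACCTT/1: at [79, 94, 158] ⇒ [80, 95, 159]

All cut coordinates (distinct, sorted): [2, 13, 22, 29, 39, 53, 65, 80, 95, 110, 115, 117, 123, 137, 145, 152, 154, 159, 181, 187, 211, 221, 233, 243, 251, 257, 264, 277, 294]

Fragments:
  2→13: 11 bp
  13→22: 9 bp
  22→29: 7 bp
  29→39: 10 bp
  39→53: 14 bp
  53→65: 12 bp
  65→80: 15 bp
  80→95: 15 bp
  95→110: 15 bp
  110→115: 5 bp
  115→117: 2 bp
  117→123: 6 bp
  123→137: 14 bp
  137→145: 8 bp
  145→152: 7 bp
  152→154: 2 bp
  154→159: 5 bp
  159→181: 22 bp
  181→187: 6 bp
  187→211: 24 bp
  211→221: 10 bp
  221→233: 12 bp
  233→243: 10 bp
  243→251: 8 bp
  251→257: 6 bp
  257→264: 7 bp
  264→277: 13 bp
  277→294: 17 bp
  294→2 (wrap): 296-294+2 = 4 bp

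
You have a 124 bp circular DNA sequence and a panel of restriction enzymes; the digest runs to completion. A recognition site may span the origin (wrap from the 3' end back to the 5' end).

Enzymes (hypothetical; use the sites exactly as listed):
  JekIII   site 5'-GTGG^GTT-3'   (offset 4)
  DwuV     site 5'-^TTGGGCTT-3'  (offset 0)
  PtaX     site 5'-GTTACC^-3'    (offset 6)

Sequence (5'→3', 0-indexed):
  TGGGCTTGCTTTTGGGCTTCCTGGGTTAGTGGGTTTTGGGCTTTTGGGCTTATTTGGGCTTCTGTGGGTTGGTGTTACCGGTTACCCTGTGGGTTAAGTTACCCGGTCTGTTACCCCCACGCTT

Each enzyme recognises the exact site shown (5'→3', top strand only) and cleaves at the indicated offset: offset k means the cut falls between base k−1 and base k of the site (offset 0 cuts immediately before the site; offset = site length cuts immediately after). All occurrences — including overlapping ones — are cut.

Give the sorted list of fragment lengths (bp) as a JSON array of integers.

[3,6,7,8,8,10,11,12,12,12,14,21]

Site scan:
  JekIII (GTGGGTT, off=4): starts [28, 63, 88] → cuts [32, 67, 92]
  DwuV (TTGGGCTT, off=0): starts [11, 35, 43, 53, 123] → cuts [11, 35, 43, 53, 123]
  PtaX (GTTACC, off=6): starts [73, 80, 97, 109] → cuts [79, 86, 103, 115]

Pooled cuts: [11, 32, 35, 43, 53, 67, 79, 86, 92, 103, 115, 123]

Fragments:
  11→32: 21 bp
  32→35: 3 bp
  35→43: 8 bp
  43→53: 10 bp
  53→67: 14 bp
  67→79: 12 bp
  79→86: 7 bp
  86→92: 6 bp
  92→103: 11 bp
  103→115: 12 bp
  115→123: 8 bp
  123→11 (wrap): 124-123+11 = 12 bp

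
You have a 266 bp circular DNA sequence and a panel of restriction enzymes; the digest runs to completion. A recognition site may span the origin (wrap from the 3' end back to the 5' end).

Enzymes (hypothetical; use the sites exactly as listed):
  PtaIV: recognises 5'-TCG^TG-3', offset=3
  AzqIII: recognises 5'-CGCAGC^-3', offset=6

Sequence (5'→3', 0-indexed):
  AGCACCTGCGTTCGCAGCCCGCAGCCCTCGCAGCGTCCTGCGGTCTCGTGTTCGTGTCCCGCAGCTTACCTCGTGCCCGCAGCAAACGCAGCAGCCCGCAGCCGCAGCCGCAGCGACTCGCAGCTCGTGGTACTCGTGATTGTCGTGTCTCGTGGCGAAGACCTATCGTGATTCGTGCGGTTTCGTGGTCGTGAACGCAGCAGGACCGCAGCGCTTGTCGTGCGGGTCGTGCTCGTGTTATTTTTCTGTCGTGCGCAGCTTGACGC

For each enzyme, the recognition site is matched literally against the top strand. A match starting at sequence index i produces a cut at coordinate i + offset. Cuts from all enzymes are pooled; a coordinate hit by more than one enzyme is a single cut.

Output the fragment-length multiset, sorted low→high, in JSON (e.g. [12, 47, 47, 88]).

[3,6,6,6,6,6,7,7,7,8,8,8,9,9,9,9,9,10,10,10,10,10,10,11,11,14,15,16,16]

Site scan:
  PtaIV TCGTG/3: at [45, 51, 70, 124, 133, 142, 149, 165, 172, 182, 188, 217, 226, 232, 248] ⇒ [48, 54, 73, 127, 136, 145, 152, 168, 175, 185, 191, 220, 229, 235, 251]
  AzqIII CGCAGC/6: at [12, 19, 28, 59, 77, 86, 96, 102, 108, 118, 195, 206, 253, 263] ⇒ [3, 18, 25, 34, 65, 83, 92, 102, 108, 114, 124, 201, 212, 259]

Pooled cuts: [3, 18, 25, 34, 48, 54, 65, 73, 83, 92, 102, 108, 114, 124, 127, 136, 145, 152, 168, 175, 185, 191, 201, 212, 220, 229, 235, 251, 259]

Fragments:
  3→18: 15 bp
  18→25: 7 bp
  25→34: 9 bp
  34→48: 14 bp
  48→54: 6 bp
  54→65: 11 bp
  65→73: 8 bp
  73→83: 10 bp
  83→92: 9 bp
  92→102: 10 bp
  102→108: 6 bp
  108→114: 6 bp
  114→124: 10 bp
  124→127: 3 bp
  127→136: 9 bp
  136→145: 9 bp
  145→152: 7 bp
  152→168: 16 bp
  168→175: 7 bp
  175→185: 10 bp
  185→191: 6 bp
  191→201: 10 bp
  201→212: 11 bp
  212→220: 8 bp
  220→229: 9 bp
  229→235: 6 bp
  235→251: 16 bp
  251→259: 8 bp
  259→3 (wrap): 266-259+3 = 10 bp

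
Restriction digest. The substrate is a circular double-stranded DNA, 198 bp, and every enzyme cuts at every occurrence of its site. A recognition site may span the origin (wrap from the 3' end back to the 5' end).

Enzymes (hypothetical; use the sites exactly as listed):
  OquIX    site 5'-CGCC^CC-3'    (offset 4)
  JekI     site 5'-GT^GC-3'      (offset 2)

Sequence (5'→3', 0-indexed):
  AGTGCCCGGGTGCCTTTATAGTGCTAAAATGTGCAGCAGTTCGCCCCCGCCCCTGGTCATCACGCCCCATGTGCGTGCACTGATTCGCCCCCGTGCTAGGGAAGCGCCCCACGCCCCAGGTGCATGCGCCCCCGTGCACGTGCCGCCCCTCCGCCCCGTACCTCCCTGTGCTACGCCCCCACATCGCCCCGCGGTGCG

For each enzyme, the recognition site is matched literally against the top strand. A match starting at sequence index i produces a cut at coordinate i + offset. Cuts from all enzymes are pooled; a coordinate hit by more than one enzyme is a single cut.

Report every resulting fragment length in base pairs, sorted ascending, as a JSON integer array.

[4,5,5,6,6,6,6,6,6,7,7,8,8,8,9,10,11,11,13,13,14,14,15]

Site scan:
  OquIX (CGCCCC, off=4): starts [41, 47, 62, 85, 104, 111, 126, 143, 151, 173, 184] → cuts [45, 51, 66, 89, 108, 115, 130, 147, 155, 177, 188]
  JekI (GTGC, off=2): starts [1, 9, 20, 30, 70, 74, 92, 119, 133, 139, 167, 193] → cuts [3, 11, 22, 32, 72, 76, 94, 121, 135, 141, 169, 195]

All cut coordinates (distinct, sorted): [3, 11, 22, 32, 45, 51, 66, 72, 76, 89, 94, 108, 115, 121, 130, 135, 141, 147, 155, 169, 177, 188, 195]

Fragment lengths:
  3→11: 8 bp
  11→22: 11 bp
  22→32: 10 bp
  32→45: 13 bp
  45→51: 6 bp
  51→66: 15 bp
  66→72: 6 bp
  72→76: 4 bp
  76→89: 13 bp
  89→94: 5 bp
  94→108: 14 bp
  108→115: 7 bp
  115→121: 6 bp
  121→130: 9 bp
  130→135: 5 bp
  135→141: 6 bp
  141→147: 6 bp
  147→155: 8 bp
  155→169: 14 bp
  169→177: 8 bp
  177→188: 11 bp
  188→195: 7 bp
  195→3 (wrap): 198-195+3 = 6 bp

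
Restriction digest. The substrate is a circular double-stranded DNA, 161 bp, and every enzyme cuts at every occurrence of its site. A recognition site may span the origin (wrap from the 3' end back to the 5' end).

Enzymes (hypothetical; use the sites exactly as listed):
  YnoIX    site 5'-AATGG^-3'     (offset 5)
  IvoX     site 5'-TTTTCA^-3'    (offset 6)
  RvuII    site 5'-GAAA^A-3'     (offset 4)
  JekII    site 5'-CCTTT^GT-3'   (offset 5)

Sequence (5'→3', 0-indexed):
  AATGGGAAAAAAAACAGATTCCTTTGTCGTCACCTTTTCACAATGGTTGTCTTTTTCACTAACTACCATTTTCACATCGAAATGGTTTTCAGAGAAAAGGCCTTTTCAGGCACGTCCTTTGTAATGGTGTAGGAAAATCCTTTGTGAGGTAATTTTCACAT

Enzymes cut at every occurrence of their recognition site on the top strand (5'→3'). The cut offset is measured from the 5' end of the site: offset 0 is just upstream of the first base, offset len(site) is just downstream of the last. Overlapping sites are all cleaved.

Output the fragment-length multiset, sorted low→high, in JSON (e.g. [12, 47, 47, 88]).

Per-enzyme occurrences:
  YnoIX AATGG/5: at [0, 41, 80, 122] ⇒ [5, 46, 85, 127]
  IvoX TTTTCA/6: at [34, 52, 68, 85, 102, 152] ⇒ [40, 58, 74, 91, 108, 158]
  RvuII GAAAA/4: at [5, 93, 132] ⇒ [9, 97, 136]
  JekII CCTTTGT/5: at [20, 115, 138] ⇒ [25, 120, 143]

Pooled cuts: [5, 9, 25, 40, 46, 58, 74, 85, 91, 97, 108, 120, 127, 136, 143, 158]

Fragments:
  5→9: 4 bp
  9→25: 16 bp
  25→40: 15 bp
  40→46: 6 bp
  46→58: 12 bp
  58→74: 16 bp
  74→85: 11 bp
  85→91: 6 bp
  91→97: 6 bp
  97→108: 11 bp
  108→120: 12 bp
  120→127: 7 bp
  127→136: 9 bp
  136→143: 7 bp
  143→158: 15 bp
  158→5 (wrap): 161-158+5 = 8 bp

[4,6,6,6,7,7,8,9,11,11,12,12,15,15,16,16]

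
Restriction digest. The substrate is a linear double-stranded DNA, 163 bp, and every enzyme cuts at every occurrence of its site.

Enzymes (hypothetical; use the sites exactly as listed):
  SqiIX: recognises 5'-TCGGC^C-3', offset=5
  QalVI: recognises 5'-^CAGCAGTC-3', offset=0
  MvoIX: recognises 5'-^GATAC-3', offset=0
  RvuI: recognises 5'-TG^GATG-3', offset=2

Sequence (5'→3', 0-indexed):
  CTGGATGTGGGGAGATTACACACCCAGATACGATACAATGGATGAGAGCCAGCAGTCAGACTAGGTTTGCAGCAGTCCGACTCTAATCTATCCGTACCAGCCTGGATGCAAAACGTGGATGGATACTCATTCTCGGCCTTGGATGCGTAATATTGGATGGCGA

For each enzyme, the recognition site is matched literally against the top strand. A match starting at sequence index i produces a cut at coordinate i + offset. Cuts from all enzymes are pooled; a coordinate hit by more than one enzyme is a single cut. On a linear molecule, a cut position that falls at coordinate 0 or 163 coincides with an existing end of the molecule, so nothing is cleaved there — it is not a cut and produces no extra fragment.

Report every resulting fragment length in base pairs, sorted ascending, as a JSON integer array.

Site scan:
  SqiIX (TCGGCC, off=5): starts [132] → cuts [137]
  QalVI (CAGCAGTC, off=0): starts [49, 69] → cuts [49, 69]
  MvoIX (GATAC, off=0): starts [26, 31, 121] → cuts [26, 31, 121]
  RvuI (TGGATG, off=2): starts [1, 38, 102, 115, 139, 153] → cuts [3, 40, 104, 117, 141, 155]

Pooled cuts: [3, 26, 31, 40, 49, 69, 104, 117, 121, 137, 141, 155]

Fragments:
  [0,3): 3 bp
  [3,26): 23 bp
  [26,31): 5 bp
  [31,40): 9 bp
  [40,49): 9 bp
  [49,69): 20 bp
  [69,104): 35 bp
  [104,117): 13 bp
  [117,121): 4 bp
  [121,137): 16 bp
  [137,141): 4 bp
  [141,155): 14 bp
  [155,163): 8 bp

[3,4,4,5,8,9,9,13,14,16,20,23,35]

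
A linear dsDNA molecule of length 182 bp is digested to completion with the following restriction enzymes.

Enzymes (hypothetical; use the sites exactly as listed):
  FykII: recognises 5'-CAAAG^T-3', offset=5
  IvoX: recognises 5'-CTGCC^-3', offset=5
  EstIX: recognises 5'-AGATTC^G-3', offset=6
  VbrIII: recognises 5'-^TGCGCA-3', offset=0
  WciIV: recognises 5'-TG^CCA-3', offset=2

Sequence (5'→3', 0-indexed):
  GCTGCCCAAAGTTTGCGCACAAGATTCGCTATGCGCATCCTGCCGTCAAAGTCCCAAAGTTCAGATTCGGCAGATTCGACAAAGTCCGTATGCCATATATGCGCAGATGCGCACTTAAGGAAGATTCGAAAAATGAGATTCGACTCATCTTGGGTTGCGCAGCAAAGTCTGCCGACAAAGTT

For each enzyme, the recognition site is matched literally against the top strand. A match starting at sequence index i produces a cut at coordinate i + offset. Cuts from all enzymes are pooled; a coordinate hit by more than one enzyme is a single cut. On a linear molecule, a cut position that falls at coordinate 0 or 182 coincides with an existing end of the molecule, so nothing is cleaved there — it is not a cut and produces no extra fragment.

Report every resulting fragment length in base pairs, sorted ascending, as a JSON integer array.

Site scan:
  FykII CAAAGT/5: at [6, 46, 54, 79, 162, 175] ⇒ [11, 51, 59, 84, 167, 180]
  IvoX CTGCC/5: at [1, 39, 168] ⇒ [6, 44, 173]
  EstIX AGATTCG/6: at [21, 62, 71, 121, 135] ⇒ [27, 68, 77, 127, 141]
  VbrIII TGCGCA/0: at [13, 31, 99, 107, 155] ⇒ [13, 31, 99, 107, 155]
  WciIV TGCCA/2: at [90] ⇒ [92]

Pooled cuts: [6, 11, 13, 27, 31, 44, 51, 59, 68, 77, 84, 92, 99, 107, 127, 141, 155, 167, 173, 180]

Fragments:
  [0,6): 6 bp
  [6,11): 5 bp
  [11,13): 2 bp
  [13,27): 14 bp
  [27,31): 4 bp
  [31,44): 13 bp
  [44,51): 7 bp
  [51,59): 8 bp
  [59,68): 9 bp
  [68,77): 9 bp
  [77,84): 7 bp
  [84,92): 8 bp
  [92,99): 7 bp
  [99,107): 8 bp
  [107,127): 20 bp
  [127,141): 14 bp
  [141,155): 14 bp
  [155,167): 12 bp
  [167,173): 6 bp
  [173,180): 7 bp
  [180,182): 2 bp

[2,2,4,5,6,6,7,7,7,7,8,8,8,9,9,12,13,14,14,14,20]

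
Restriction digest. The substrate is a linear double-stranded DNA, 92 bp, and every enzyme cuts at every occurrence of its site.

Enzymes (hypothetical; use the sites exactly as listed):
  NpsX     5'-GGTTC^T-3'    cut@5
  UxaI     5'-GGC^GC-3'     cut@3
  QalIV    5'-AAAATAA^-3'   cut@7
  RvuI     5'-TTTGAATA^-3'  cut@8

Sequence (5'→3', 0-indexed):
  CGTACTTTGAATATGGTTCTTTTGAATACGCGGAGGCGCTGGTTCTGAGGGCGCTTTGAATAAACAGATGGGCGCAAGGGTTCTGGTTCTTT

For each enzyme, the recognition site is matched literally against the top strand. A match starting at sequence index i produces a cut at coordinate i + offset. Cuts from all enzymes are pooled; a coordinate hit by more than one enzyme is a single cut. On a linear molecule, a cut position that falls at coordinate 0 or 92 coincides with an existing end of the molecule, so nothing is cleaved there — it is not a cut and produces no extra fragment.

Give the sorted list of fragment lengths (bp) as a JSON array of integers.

[3,6,6,7,8,9,9,10,10,11,13]

Per-enzyme occurrences:
  NpsX (GGTTCT, off=5): starts [14, 40, 78, 84] → cuts [19, 45, 83, 89]
  UxaI (GGCGC, off=3): starts [34, 49, 70] → cuts [37, 52, 73]
  QalIV (AAAATAA, off=7): no sites
  RvuI (TTTGAATA, off=8): starts [5, 20, 54] → cuts [13, 28, 62]

Pooled cuts: [13, 19, 28, 37, 45, 52, 62, 73, 83, 89]

Fragment lengths:
  [0,13): 13 bp
  [13,19): 6 bp
  [19,28): 9 bp
  [28,37): 9 bp
  [37,45): 8 bp
  [45,52): 7 bp
  [52,62): 10 bp
  [62,73): 11 bp
  [73,83): 10 bp
  [83,89): 6 bp
  [89,92): 3 bp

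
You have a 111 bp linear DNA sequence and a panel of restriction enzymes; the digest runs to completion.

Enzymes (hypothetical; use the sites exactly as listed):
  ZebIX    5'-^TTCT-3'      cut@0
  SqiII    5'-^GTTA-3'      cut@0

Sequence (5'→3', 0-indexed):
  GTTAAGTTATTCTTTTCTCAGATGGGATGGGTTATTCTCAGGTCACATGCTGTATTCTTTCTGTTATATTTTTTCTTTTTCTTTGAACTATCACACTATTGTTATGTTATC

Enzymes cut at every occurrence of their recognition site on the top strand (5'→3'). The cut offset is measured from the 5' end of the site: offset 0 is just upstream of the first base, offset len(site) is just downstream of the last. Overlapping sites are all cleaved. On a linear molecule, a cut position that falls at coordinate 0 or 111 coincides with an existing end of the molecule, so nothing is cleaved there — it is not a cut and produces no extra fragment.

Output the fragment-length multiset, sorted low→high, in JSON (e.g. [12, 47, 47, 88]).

Scan for sites:
  ZebIX (TTCT, off=0): starts [9, 14, 34, 54, 58, 72, 78] → cuts [9, 14, 34, 54, 58, 72, 78]
  SqiII (GTTA, off=0): starts [0, 5, 30, 62, 100, 105] → cuts [5, 30, 62, 100, 105] (position 0 is a terminus of the linear molecule — no cut)

All cut coordinates (distinct, sorted): [5, 9, 14, 30, 34, 54, 58, 62, 72, 78, 100, 105]

Fragment lengths:
  [0,5): 5 bp
  [5,9): 4 bp
  [9,14): 5 bp
  [14,30): 16 bp
  [30,34): 4 bp
  [34,54): 20 bp
  [54,58): 4 bp
  [58,62): 4 bp
  [62,72): 10 bp
  [72,78): 6 bp
  [78,100): 22 bp
  [100,105): 5 bp
  [105,111): 6 bp

[4,4,4,4,5,5,5,6,6,10,16,20,22]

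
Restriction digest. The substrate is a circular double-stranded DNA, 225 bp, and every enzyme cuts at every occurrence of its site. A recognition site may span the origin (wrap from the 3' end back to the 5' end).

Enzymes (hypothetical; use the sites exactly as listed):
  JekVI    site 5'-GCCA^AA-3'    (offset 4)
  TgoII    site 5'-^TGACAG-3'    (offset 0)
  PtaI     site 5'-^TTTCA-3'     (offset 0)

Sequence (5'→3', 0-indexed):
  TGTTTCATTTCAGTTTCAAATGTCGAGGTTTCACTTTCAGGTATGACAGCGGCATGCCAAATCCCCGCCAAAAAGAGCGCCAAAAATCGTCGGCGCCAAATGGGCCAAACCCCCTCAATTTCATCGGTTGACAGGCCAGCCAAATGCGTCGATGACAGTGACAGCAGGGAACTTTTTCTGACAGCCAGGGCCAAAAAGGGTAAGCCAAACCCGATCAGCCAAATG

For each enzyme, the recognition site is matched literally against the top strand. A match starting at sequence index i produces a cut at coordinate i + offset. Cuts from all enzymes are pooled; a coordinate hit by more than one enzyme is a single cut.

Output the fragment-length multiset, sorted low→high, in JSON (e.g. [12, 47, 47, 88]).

Per-enzyme occurrences:
  JekVI GCCAAA/4: at [55, 66, 78, 94, 103, 138, 189, 203, 217] ⇒ [59, 70, 82, 98, 107, 142, 193, 207, 221]
  TgoII TGACAG/0: at [43, 128, 152, 158, 178] ⇒ [43, 128, 152, 158, 178]
  PtaI TTTCA/0: at [2, 7, 13, 28, 34, 118] ⇒ [2, 7, 13, 28, 34, 118]

Pooled cuts: [2, 7, 13, 28, 34, 43, 59, 70, 82, 98, 107, 118, 128, 142, 152, 158, 178, 193, 207, 221]

Fragments:
  2→7: 5 bp
  7→13: 6 bp
  13→28: 15 bp
  28→34: 6 bp
  34→43: 9 bp
  43→59: 16 bp
  59→70: 11 bp
  70→82: 12 bp
  82→98: 16 bp
  98→107: 9 bp
  107→118: 11 bp
  118→128: 10 bp
  128→142: 14 bp
  142→152: 10 bp
  152→158: 6 bp
  158→178: 20 bp
  178→193: 15 bp
  193→207: 14 bp
  207→221: 14 bp
  221→2 (wrap): 225-221+2 = 6 bp

[5,6,6,6,6,9,9,10,10,11,11,12,14,14,14,15,15,16,16,20]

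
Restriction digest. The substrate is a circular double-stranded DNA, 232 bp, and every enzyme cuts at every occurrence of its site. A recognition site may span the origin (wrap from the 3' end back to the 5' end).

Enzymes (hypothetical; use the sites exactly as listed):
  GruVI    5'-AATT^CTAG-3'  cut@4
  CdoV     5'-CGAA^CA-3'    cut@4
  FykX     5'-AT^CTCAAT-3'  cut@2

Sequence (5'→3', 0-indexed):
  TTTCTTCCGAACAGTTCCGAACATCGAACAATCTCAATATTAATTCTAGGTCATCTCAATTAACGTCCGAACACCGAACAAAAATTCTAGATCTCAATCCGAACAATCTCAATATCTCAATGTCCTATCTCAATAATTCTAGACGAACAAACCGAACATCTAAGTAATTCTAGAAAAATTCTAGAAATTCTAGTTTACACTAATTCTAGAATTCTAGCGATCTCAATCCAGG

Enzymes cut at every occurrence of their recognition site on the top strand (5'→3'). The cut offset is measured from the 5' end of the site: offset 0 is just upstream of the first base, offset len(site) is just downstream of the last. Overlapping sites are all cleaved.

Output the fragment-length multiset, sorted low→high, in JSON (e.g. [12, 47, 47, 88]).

[4,4,6,7,7,8,8,8,8,9,9,9,9,10,10,11,11,13,13,13,16,17,22]

Scan for sites:
  GruVI (AATTCTAG, off=4): starts [41, 82, 134, 165, 176, 185, 201, 209] → cuts [45, 86, 138, 169, 180, 189, 205, 213]
  CdoV (CGAACA, off=4): starts [7, 17, 24, 67, 74, 99, 143, 152] → cuts [11, 21, 28, 71, 78, 103, 147, 156]
  FykX (ATCTCAAT, off=2): starts [30, 52, 90, 105, 113, 126, 219] → cuts [32, 54, 92, 107, 115, 128, 221]

All cut coordinates (distinct, sorted): [11, 21, 28, 32, 45, 54, 71, 78, 86, 92, 103, 107, 115, 128, 138, 147, 156, 169, 180, 189, 205, 213, 221]

Fragments:
  11→21: 10 bp
  21→28: 7 bp
  28→32: 4 bp
  32→45: 13 bp
  45→54: 9 bp
  54→71: 17 bp
  71→78: 7 bp
  78→86: 8 bp
  86→92: 6 bp
  92→103: 11 bp
  103→107: 4 bp
  107→115: 8 bp
  115→128: 13 bp
  128→138: 10 bp
  138→147: 9 bp
  147→156: 9 bp
  156→169: 13 bp
  169→180: 11 bp
  180→189: 9 bp
  189→205: 16 bp
  205→213: 8 bp
  213→221: 8 bp
  221→11 (wrap): 232-221+11 = 22 bp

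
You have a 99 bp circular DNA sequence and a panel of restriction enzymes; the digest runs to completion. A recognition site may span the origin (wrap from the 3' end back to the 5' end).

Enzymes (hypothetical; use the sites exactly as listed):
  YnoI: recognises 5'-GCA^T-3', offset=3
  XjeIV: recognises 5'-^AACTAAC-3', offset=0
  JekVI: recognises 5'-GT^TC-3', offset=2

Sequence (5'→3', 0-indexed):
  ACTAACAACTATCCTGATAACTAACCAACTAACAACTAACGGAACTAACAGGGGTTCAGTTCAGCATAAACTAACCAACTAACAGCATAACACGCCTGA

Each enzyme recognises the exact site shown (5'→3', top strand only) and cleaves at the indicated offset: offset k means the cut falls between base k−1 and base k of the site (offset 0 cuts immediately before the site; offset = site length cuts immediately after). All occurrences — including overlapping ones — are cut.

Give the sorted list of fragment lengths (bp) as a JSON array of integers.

[2,5,6,7,8,8,9,11,11,13,19]

Per-enzyme occurrences:
  YnoI GCAT/3: at [63, 84] ⇒ [66, 87]
  XjeIV AACTAAC/0: at [18, 26, 33, 42, 68, 76, 98] ⇒ [18, 26, 33, 42, 68, 76, 98]
  JekVI GTTC/2: at [53, 58] ⇒ [55, 60]

All cut coordinates (distinct, sorted): [18, 26, 33, 42, 55, 60, 66, 68, 76, 87, 98]

Fragments:
  18→26: 8 bp
  26→33: 7 bp
  33→42: 9 bp
  42→55: 13 bp
  55→60: 5 bp
  60→66: 6 bp
  66→68: 2 bp
  68→76: 8 bp
  76→87: 11 bp
  87→98: 11 bp
  98→18 (wrap): 99-98+18 = 19 bp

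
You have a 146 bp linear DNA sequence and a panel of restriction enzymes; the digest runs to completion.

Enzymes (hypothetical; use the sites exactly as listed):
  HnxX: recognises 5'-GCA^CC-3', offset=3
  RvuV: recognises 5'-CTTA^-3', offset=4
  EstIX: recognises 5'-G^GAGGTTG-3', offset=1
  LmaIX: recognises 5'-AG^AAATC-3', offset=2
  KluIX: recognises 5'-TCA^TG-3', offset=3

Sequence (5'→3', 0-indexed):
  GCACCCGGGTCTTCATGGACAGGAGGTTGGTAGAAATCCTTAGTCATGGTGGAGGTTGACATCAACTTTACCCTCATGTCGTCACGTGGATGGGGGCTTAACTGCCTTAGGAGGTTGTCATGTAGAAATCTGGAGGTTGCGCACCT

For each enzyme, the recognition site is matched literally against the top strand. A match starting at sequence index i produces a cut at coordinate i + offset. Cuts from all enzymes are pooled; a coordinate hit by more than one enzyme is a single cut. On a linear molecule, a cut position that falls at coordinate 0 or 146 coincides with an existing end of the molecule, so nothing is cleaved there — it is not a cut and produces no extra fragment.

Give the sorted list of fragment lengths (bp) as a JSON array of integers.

[1,3,3,4,5,5,7,7,9,9,10,11,11,12,24,25]

Per-enzyme occurrences:
  HnxX (GCACC, off=3): starts [0, 140] → cuts [3, 143]
  RvuV (CTTA, off=4): starts [38, 96, 105] → cuts [42, 100, 109]
  EstIX (GGAGGTTG, off=1): starts [21, 50, 109, 131] → cuts [22, 51, 110, 132]
  LmaIX (AGAAATC, off=2): starts [31, 123] → cuts [33, 125]
  KluIX (TCATG, off=3): starts [12, 43, 73, 117] → cuts [15, 46, 76, 120]

All cut coordinates (distinct, sorted): [3, 15, 22, 33, 42, 46, 51, 76, 100, 109, 110, 120, 125, 132, 143]

Fragment lengths:
  [0,3): 3 bp
  [3,15): 12 bp
  [15,22): 7 bp
  [22,33): 11 bp
  [33,42): 9 bp
  [42,46): 4 bp
  [46,51): 5 bp
  [51,76): 25 bp
  [76,100): 24 bp
  [100,109): 9 bp
  [109,110): 1 bp
  [110,120): 10 bp
  [120,125): 5 bp
  [125,132): 7 bp
  [132,143): 11 bp
  [143,146): 3 bp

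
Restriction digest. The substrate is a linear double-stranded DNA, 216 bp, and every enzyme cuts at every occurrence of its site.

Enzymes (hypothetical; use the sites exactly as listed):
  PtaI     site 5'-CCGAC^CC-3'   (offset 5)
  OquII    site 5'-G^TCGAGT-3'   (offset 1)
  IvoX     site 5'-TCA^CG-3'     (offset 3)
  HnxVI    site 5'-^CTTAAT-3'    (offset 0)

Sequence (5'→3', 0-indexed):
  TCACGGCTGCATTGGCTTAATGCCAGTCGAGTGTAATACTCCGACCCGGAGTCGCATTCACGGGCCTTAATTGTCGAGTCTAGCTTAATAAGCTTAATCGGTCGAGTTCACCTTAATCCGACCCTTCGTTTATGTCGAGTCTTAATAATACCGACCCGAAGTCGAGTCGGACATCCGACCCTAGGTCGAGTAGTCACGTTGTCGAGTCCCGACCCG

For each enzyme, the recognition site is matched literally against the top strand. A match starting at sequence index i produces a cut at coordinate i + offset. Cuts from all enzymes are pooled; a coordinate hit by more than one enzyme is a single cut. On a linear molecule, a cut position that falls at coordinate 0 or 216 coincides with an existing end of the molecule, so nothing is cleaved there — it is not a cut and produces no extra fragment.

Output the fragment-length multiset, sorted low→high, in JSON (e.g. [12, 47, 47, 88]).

[3,3,5,5,6,6,6,8,9,9,10,10,11,11,11,12,12,12,15,15,18,19]

Site scan:
  PtaI (CCGACCC, off=5): starts [40, 117, 150, 174, 208] → cuts [45, 122, 155, 179, 213]
  OquII (GTCGAGT, off=1): starts [25, 72, 100, 133, 160, 184, 200] → cuts [26, 73, 101, 134, 161, 185, 201]
  IvoX (TCACG, off=3): starts [0, 57, 193] → cuts [3, 60, 196]
  HnxVI (CTTAAT, off=0): starts [15, 65, 83, 92, 111, 140] → cuts [15, 65, 83, 92, 111, 140]

All cut coordinates (distinct, sorted): [3, 15, 26, 45, 60, 65, 73, 83, 92, 101, 111, 122, 134, 140, 155, 161, 179, 185, 196, 201, 213]

Fragment lengths:
  [0,3): 3 bp
  [3,15): 12 bp
  [15,26): 11 bp
  [26,45): 19 bp
  [45,60): 15 bp
  [60,65): 5 bp
  [65,73): 8 bp
  [73,83): 10 bp
  [83,92): 9 bp
  [92,101): 9 bp
  [101,111): 10 bp
  [111,122): 11 bp
  [122,134): 12 bp
  [134,140): 6 bp
  [140,155): 15 bp
  [155,161): 6 bp
  [161,179): 18 bp
  [179,185): 6 bp
  [185,196): 11 bp
  [196,201): 5 bp
  [201,213): 12 bp
  [213,216): 3 bp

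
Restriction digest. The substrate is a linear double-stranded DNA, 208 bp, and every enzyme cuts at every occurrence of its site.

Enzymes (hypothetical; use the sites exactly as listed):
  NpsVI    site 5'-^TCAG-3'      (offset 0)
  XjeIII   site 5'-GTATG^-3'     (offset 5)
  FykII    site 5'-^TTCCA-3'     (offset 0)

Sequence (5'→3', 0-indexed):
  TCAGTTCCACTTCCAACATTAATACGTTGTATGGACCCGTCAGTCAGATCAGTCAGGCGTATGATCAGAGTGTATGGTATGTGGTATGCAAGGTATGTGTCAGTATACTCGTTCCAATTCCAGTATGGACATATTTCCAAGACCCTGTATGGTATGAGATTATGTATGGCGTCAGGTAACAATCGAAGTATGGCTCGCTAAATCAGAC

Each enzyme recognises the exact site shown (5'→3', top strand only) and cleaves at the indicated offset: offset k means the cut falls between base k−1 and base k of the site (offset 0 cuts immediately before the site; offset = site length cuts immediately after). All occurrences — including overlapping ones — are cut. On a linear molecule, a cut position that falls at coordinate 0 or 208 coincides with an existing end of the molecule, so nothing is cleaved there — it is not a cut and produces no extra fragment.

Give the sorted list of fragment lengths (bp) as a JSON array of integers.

Site scan:
  NpsVI TCAG/0: at [0, 39, 43, 48, 52, 64, 99, 171, 202] ⇒ [39, 43, 48, 52, 64, 99, 171, 202] (position 0 is a terminus of the linear molecule — no cut)
  XjeIII GTATG/5: at [28, 58, 71, 76, 83, 92, 122, 146, 151, 163, 187] ⇒ [33, 63, 76, 81, 88, 97, 127, 151, 156, 168, 192]
  FykII TTCCA/0: at [4, 10, 111, 117, 134] ⇒ [4, 10, 111, 117, 134]

All cut coordinates (distinct, sorted): [4, 10, 33, 39, 43, 48, 52, 63, 64, 76, 81, 88, 97, 99, 111, 117, 127, 134, 151, 156, 168, 171, 192, 202]

Fragments:
  [0,4): 4 bp
  [4,10): 6 bp
  [10,33): 23 bp
  [33,39): 6 bp
  [39,43): 4 bp
  [43,48): 5 bp
  [48,52): 4 bp
  [52,63): 11 bp
  [63,64): 1 bp
  [64,76): 12 bp
  [76,81): 5 bp
  [81,88): 7 bp
  [88,97): 9 bp
  [97,99): 2 bp
  [99,111): 12 bp
  [111,117): 6 bp
  [117,127): 10 bp
  [127,134): 7 bp
  [134,151): 17 bp
  [151,156): 5 bp
  [156,168): 12 bp
  [168,171): 3 bp
  [171,192): 21 bp
  [192,202): 10 bp
  [202,208): 6 bp

[1,2,3,4,4,4,5,5,5,6,6,6,6,7,7,9,10,10,11,12,12,12,17,21,23]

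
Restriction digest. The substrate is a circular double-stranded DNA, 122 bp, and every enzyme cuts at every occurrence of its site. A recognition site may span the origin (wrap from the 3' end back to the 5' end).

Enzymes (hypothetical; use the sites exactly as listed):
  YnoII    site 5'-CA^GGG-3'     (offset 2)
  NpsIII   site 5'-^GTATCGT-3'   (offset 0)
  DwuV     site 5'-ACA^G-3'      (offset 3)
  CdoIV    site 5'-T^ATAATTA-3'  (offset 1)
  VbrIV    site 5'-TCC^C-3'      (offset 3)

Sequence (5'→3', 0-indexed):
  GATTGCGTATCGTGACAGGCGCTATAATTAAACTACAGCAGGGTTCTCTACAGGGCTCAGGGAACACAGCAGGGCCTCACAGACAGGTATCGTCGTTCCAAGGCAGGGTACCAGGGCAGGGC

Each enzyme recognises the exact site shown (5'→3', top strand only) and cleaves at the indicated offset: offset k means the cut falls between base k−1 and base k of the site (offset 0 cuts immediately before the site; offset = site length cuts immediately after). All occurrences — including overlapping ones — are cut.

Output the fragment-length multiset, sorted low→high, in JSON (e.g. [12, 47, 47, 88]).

Site scan:
  YnoII CAGGG/2: at [38, 50, 57, 69, 103, 111, 116] ⇒ [40, 52, 59, 71, 105, 113, 118]
  NpsIII GTATCGT/0: at [6, 86] ⇒ [6, 86]
  DwuV ACAG/3: at [14, 34, 49, 65, 78, 82] ⇒ [17, 37, 52, 68, 81, 85]
  CdoIV TATAATTA/1: at [22] ⇒ [23]
  VbrIV (TCCC, off=3): no sites

All cut coordinates (distinct, sorted): [6, 17, 23, 37, 40, 52, 59, 68, 71, 81, 85, 86, 105, 113, 118]

Fragment lengths:
  6→17: 11 bp
  17→23: 6 bp
  23→37: 14 bp
  37→40: 3 bp
  40→52: 12 bp
  52→59: 7 bp
  59→68: 9 bp
  68→71: 3 bp
  71→81: 10 bp
  81→85: 4 bp
  85→86: 1 bp
  86→105: 19 bp
  105→113: 8 bp
  113→118: 5 bp
  118→6 (wrap): 122-118+6 = 10 bp

[1,3,3,4,5,6,7,8,9,10,10,11,12,14,19]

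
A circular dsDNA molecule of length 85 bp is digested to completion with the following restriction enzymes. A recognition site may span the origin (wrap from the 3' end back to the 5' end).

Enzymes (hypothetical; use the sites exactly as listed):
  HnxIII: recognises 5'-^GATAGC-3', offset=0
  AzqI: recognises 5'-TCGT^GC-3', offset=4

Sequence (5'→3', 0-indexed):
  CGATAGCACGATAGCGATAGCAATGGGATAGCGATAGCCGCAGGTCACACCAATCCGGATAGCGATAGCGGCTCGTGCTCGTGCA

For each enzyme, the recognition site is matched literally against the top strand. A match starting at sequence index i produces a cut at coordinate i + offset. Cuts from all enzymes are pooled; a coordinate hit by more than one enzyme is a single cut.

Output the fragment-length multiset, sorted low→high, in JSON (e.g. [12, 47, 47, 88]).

Scan for sites:
  HnxIII (GATAGC, off=0): starts [1, 9, 15, 26, 32, 57, 63] → cuts [1, 9, 15, 26, 32, 57, 63]
  AzqI (TCGTGC, off=4): starts [72, 78] → cuts [76, 82]

All cut coordinates (distinct, sorted): [1, 9, 15, 26, 32, 57, 63, 76, 82]

Fragment lengths:
  1→9: 8 bp
  9→15: 6 bp
  15→26: 11 bp
  26→32: 6 bp
  32→57: 25 bp
  57→63: 6 bp
  63→76: 13 bp
  76→82: 6 bp
  82→1 (wrap): 85-82+1 = 4 bp

[4,6,6,6,6,8,11,13,25]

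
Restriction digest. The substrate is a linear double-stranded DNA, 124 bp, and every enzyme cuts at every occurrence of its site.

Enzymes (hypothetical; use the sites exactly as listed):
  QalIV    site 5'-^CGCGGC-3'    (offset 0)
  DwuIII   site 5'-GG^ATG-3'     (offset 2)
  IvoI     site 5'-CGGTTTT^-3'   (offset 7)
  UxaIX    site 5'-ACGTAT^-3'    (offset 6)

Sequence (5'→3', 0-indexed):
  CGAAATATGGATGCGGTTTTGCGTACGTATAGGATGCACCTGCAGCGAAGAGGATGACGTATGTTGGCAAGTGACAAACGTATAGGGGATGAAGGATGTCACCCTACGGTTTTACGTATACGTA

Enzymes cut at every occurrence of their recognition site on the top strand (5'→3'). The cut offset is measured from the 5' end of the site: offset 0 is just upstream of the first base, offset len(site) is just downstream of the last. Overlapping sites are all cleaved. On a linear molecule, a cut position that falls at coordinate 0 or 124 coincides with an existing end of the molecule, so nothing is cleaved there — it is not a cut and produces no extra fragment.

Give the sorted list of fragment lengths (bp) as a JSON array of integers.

Scan for sites:
  QalIV (CGCGGC, off=0): no sites
  DwuIII GGATG/2: at [8, 31, 51, 86, 93] ⇒ [10, 33, 53, 88, 95]
  IvoI CGGTTTT/7: at [13, 106] ⇒ [20, 113]
  UxaIX ACGTAT/6: at [24, 56, 77, 113] ⇒ [30, 62, 83, 119]

Pooled cuts: [10, 20, 30, 33, 53, 62, 83, 88, 95, 113, 119]

Fragment lengths:
  [0,10): 10 bp
  [10,20): 10 bp
  [20,30): 10 bp
  [30,33): 3 bp
  [33,53): 20 bp
  [53,62): 9 bp
  [62,83): 21 bp
  [83,88): 5 bp
  [88,95): 7 bp
  [95,113): 18 bp
  [113,119): 6 bp
  [119,124): 5 bp

[3,5,5,6,7,9,10,10,10,18,20,21]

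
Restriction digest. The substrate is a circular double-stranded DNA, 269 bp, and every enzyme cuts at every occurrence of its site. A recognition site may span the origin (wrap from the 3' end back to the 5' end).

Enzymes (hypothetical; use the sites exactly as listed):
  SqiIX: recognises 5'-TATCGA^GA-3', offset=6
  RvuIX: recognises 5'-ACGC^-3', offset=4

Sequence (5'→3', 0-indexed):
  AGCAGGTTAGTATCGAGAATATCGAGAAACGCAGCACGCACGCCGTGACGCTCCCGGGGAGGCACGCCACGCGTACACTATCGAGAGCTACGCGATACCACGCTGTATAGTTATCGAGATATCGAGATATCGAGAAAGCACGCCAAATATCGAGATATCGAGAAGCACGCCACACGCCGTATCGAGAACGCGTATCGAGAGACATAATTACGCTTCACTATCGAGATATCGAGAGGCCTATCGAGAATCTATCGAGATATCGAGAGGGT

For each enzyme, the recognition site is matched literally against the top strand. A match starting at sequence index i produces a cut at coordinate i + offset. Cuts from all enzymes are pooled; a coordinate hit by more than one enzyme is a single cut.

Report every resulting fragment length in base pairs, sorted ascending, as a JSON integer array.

[4,5,6,7,7,7,7,8,8,8,8,8,8,8,9,9,9,10,10,10,11,11,12,12,14,15,16,22]

Scan for sites:
  SqiIX TATCGAGA/6: at [10, 19, 78, 111, 119, 127, 147, 155, 179, 192, 218, 226, 238, 249, 257] ⇒ [16, 25, 84, 117, 125, 133, 153, 161, 185, 198, 224, 232, 244, 255, 263]
  RvuIX ACGC/4: at [28, 35, 39, 47, 63, 68, 89, 99, 139, 166, 173, 187, 209] ⇒ [32, 39, 43, 51, 67, 72, 93, 103, 143, 170, 177, 191, 213]

All cut coordinates (distinct, sorted): [16, 25, 32, 39, 43, 51, 67, 72, 84, 93, 103, 117, 125, 133, 143, 153, 161, 170, 177, 185, 191, 198, 213, 224, 232, 244, 255, 263]

Fragments:
  16→25: 9 bp
  25→32: 7 bp
  32→39: 7 bp
  39→43: 4 bp
  43→51: 8 bp
  51→67: 16 bp
  67→72: 5 bp
  72→84: 12 bp
  84→93: 9 bp
  93→103: 10 bp
  103→117: 14 bp
  117→125: 8 bp
  125→133: 8 bp
  133→143: 10 bp
  143→153: 10 bp
  153→161: 8 bp
  161→170: 9 bp
  170→177: 7 bp
  177→185: 8 bp
  185→191: 6 bp
  191→198: 7 bp
  198→213: 15 bp
  213→224: 11 bp
  224→232: 8 bp
  232→244: 12 bp
  244→255: 11 bp
  255→263: 8 bp
  263→16 (wrap): 269-263+16 = 22 bp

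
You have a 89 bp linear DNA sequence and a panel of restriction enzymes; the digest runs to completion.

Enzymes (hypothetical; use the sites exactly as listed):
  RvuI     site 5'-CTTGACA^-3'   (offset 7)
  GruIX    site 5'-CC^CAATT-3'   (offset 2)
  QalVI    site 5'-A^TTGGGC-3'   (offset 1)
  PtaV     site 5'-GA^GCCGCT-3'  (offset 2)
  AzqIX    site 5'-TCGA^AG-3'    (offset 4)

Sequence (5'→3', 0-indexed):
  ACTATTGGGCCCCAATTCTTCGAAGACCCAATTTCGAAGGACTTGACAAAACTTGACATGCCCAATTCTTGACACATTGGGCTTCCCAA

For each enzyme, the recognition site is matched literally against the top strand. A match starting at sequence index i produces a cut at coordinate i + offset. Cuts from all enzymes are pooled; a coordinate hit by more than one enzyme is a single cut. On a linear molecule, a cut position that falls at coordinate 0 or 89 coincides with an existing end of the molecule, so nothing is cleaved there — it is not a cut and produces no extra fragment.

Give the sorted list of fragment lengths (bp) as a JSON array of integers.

Site scan:
  RvuI (CTTGACA, off=7): starts [41, 51, 67] → cuts [48, 58, 74]
  GruIX (CCCAATT, off=2): starts [10, 26, 60] → cuts [12, 28, 62]
  QalVI (ATTGGGC, off=1): starts [3, 75] → cuts [4, 76]
  PtaV (GAGCCGCT, off=2): no sites
  AzqIX (TCGAAG, off=4): starts [19, 33] → cuts [23, 37]

All cut coordinates (distinct, sorted): [4, 12, 23, 28, 37, 48, 58, 62, 74, 76]

Fragment lengths:
  [0,4): 4 bp
  [4,12): 8 bp
  [12,23): 11 bp
  [23,28): 5 bp
  [28,37): 9 bp
  [37,48): 11 bp
  [48,58): 10 bp
  [58,62): 4 bp
  [62,74): 12 bp
  [74,76): 2 bp
  [76,89): 13 bp

[2,4,4,5,8,9,10,11,11,12,13]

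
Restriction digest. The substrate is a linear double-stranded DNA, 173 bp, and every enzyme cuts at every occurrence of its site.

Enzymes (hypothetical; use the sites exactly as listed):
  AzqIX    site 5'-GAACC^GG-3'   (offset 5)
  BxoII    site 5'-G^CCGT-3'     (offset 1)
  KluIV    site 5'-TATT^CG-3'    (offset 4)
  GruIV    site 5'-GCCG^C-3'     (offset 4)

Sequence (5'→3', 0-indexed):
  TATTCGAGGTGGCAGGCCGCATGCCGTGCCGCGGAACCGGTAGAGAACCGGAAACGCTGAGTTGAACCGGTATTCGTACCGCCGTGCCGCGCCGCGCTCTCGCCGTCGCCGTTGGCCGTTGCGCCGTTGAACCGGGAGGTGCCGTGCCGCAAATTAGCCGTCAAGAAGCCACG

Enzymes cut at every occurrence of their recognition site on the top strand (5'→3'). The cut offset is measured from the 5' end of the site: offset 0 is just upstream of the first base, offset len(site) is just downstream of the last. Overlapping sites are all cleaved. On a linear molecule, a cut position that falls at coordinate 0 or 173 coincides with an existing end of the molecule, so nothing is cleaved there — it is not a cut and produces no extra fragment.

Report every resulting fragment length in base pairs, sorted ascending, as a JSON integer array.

[4,4,5,6,6,7,7,7,8,8,8,8,8,8,8,10,11,15,16,19]

Per-enzyme occurrences:
  AzqIX (GAACCGG, off=5): starts [33, 44, 63, 128] → cuts [38, 49, 68, 133]
  BxoII (GCCGT, off=1): starts [22, 80, 101, 107, 114, 122, 140, 156] → cuts [23, 81, 102, 108, 115, 123, 141, 157]
  KluIV (TATTCG, off=4): starts [0, 70] → cuts [4, 74]
  GruIV (GCCGC, off=4): starts [15, 27, 85, 90, 145] → cuts [19, 31, 89, 94, 149]

Pooled cuts: [4, 19, 23, 31, 38, 49, 68, 74, 81, 89, 94, 102, 108, 115, 123, 133, 141, 149, 157]

Fragments:
  [0,4): 4 bp
  [4,19): 15 bp
  [19,23): 4 bp
  [23,31): 8 bp
  [31,38): 7 bp
  [38,49): 11 bp
  [49,68): 19 bp
  [68,74): 6 bp
  [74,81): 7 bp
  [81,89): 8 bp
  [89,94): 5 bp
  [94,102): 8 bp
  [102,108): 6 bp
  [108,115): 7 bp
  [115,123): 8 bp
  [123,133): 10 bp
  [133,141): 8 bp
  [141,149): 8 bp
  [149,157): 8 bp
  [157,173): 16 bp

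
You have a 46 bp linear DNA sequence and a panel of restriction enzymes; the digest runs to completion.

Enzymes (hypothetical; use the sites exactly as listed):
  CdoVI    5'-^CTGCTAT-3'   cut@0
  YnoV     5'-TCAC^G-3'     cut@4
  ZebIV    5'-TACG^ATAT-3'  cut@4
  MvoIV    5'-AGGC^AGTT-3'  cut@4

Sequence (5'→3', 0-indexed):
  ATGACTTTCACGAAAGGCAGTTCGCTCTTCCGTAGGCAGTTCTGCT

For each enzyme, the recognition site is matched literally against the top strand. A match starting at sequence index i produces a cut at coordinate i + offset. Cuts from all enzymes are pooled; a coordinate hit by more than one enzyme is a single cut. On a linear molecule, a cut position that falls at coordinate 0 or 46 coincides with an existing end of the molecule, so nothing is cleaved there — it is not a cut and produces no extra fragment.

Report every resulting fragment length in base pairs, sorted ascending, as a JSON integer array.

Scan for sites:
  CdoVI (CTGCTAT, off=0): no sites
  YnoV (TCACG, off=4): starts [7] → cuts [11]
  ZebIV (TACGATAT, off=4): no sites
  MvoIV (AGGCAGTT, off=4): starts [14, 33] → cuts [18, 37]

Pooled cuts: [11, 18, 37]

Fragments:
  [0,11): 11 bp
  [11,18): 7 bp
  [18,37): 19 bp
  [37,46): 9 bp

[7,9,11,19]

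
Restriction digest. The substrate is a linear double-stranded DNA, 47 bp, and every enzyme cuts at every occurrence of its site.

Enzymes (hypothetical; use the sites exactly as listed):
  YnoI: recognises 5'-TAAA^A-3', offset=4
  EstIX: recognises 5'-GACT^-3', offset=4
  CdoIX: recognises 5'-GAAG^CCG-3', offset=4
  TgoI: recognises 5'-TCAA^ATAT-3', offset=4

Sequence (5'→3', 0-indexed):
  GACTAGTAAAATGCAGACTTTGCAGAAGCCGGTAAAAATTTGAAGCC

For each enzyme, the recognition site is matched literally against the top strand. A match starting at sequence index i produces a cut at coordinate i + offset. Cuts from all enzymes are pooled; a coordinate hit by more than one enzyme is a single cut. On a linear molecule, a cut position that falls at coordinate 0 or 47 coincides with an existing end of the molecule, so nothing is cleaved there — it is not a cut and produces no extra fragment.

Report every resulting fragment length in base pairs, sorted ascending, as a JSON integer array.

Per-enzyme occurrences:
  YnoI (TAAAA, off=4): starts [6, 32] → cuts [10, 36]
  EstIX (GACT, off=4): starts [0, 15] → cuts [4, 19]
  CdoIX (GAAGCCG, off=4): starts [24] → cuts [28]
  TgoI (TCAAATAT, off=4): no sites

All cut coordinates (distinct, sorted): [4, 10, 19, 28, 36]

Fragment lengths:
  [0,4): 4 bp
  [4,10): 6 bp
  [10,19): 9 bp
  [19,28): 9 bp
  [28,36): 8 bp
  [36,47): 11 bp

[4,6,8,9,9,11]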